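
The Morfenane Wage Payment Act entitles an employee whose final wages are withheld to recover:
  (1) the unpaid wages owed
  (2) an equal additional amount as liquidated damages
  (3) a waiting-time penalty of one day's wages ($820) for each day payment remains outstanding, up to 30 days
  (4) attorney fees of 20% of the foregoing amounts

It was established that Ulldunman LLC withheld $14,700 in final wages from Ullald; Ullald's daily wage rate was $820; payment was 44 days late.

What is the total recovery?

Total award: $64,800

Liquidated damages (equal amount): $14,700
Penalty days: min(44, 30) = 30
Waiting-time penalty: 30 × $820 = $24,600
Subtotal: $14,700 + $14,700 + $24,600 = $54,000
Attorney fees: 20% of $54,000 = $10,800
Total award: $54,000 + $10,800 = $64,800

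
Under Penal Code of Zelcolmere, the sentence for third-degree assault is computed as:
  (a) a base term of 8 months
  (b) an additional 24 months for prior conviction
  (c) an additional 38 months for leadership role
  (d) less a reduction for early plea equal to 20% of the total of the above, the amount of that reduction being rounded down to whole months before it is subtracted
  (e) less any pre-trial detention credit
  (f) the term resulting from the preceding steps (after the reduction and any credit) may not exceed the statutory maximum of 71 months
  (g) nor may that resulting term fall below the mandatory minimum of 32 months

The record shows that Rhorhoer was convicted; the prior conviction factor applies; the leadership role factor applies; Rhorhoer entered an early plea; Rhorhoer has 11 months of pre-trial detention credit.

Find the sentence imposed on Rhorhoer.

45 months

Prior conviction enhancement: +24 months
Leadership role enhancement: +38 months
Adjusted term: 8 months + 24 months + 38 months = 70 months
Early plea reduction: 20% of 70 months = 14 months (rounded down)
After reduction: 70 − 14 = 56 months
Less pre-trial detention credit: 56 months − 11 months = 45 months
Cap at 71 months: 45 months is within the cap, no reduction.
Minimum 32 months: 45 months meets the minimum, no increase.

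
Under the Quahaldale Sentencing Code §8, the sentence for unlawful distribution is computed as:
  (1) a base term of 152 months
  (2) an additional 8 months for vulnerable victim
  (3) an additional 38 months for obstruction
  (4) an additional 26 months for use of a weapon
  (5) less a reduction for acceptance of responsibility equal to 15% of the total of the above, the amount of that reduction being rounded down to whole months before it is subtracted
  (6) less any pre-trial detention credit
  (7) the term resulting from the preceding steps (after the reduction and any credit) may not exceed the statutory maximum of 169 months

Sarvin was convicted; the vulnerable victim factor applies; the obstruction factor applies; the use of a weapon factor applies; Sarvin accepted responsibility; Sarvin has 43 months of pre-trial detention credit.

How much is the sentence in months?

148 months

Vulnerable victim enhancement: +8 months
Obstruction enhancement: +38 months
Use of a weapon enhancement: +26 months
Adjusted term: 152 months + 8 months + 38 months + 26 months = 224 months
Acceptance of responsibility reduction: 15% of 224 months = 33 months (rounded down)
After reduction: 224 − 33 = 191 months
Less pre-trial detention credit: 191 months − 43 months = 148 months
Cap at 169 months: 148 months is within the cap, no reduction.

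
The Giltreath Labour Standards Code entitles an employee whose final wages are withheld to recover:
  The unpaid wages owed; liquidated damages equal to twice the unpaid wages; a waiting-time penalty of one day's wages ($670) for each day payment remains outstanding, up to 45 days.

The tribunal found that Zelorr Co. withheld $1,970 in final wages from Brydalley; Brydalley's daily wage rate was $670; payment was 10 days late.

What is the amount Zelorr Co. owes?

$12,610

Doubled: 2 × $1,970 = $3,940
Penalty days: min(10, 45) = 10
Waiting-time penalty: 10 × $670 = $6,700
Total award: $1,970 + $3,940 + $6,700 = $12,610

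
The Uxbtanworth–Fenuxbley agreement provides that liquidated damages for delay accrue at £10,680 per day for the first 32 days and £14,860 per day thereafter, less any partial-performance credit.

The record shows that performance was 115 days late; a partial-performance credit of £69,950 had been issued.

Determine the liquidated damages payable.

First 32 days: 32 × £10,680 = £341,760
Remaining days: (115 − 32) × £14,860 = £1,233,380
Accrued per-day damages: £341,760 + £1,233,380 = £1,575,140
Less partial-performance credit: £1,575,140 − £69,950 = £1,505,190

£1,505,190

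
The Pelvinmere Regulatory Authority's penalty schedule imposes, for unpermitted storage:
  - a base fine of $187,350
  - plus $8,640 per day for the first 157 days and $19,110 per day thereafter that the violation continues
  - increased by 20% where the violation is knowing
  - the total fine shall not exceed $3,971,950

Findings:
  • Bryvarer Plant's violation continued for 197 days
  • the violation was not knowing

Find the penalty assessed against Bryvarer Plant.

First 157 days: 157 × $8,640 = $1,356,480
Remaining days: (197 − 157) × $19,110 = $764,400
Per-day component: $1,356,480 + $764,400 = $2,120,880
Base plus per-day: $187,350 + $2,120,880 = $2,308,230
The violation was not knowing: no 20% increase.
Cap at $3,971,950: $2,308,230 is within the cap, no reduction.

Civil penalty: $2,308,230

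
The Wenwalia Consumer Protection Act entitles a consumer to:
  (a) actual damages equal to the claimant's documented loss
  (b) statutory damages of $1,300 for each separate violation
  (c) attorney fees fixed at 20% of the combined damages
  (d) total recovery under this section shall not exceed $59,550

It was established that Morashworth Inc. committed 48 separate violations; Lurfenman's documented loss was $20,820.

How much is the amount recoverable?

Statutory damages: 48 × $1,300 = $62,400
Combined damages: $20,820 + $62,400 = $83,220
Attorney fees: 20% of $83,220 = $16,644
Total before cap: $83,220 + $16,644 = $99,864
Cap at $59,550: $99,864 exceeds the cap → $59,550

$59,550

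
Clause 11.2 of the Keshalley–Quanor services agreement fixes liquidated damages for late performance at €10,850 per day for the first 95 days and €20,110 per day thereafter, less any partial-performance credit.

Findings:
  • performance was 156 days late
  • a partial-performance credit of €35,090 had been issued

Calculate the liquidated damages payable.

€2,222,370

First 95 days: 95 × €10,850 = €1,030,750
Remaining days: (156 − 95) × €20,110 = €1,226,710
Accrued per-day damages: €1,030,750 + €1,226,710 = €2,257,460
Less partial-performance credit: €2,257,460 − €35,090 = €2,222,370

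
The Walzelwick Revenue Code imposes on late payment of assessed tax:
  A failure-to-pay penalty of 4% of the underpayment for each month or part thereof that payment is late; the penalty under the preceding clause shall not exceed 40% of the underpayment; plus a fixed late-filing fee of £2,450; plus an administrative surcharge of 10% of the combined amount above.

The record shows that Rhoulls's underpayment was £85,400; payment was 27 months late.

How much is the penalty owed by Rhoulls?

Accrued rate: 4% × 27 = 108%, capped at 40% → 40%
Failure-to-pay penalty: 40% of £85,400 = £34,160
Penalty before surcharge: £34,160 + £2,450 = £36,610
Administrative surcharge: 10% of £36,610 = £3,661
Total penalty: £36,610 + £3,661 = £40,271

£40,271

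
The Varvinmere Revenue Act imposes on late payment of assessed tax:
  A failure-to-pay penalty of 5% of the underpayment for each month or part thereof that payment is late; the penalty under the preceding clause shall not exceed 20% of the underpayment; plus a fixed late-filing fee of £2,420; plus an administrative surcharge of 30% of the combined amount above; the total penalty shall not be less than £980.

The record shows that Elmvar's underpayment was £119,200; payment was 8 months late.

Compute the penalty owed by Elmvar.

£34,138

Accrued rate: 5% × 8 = 40%, capped at 20% → 20%
Failure-to-pay penalty: 20% of £119,200 = £23,840
Penalty before surcharge: £23,840 + £2,420 = £26,260
Administrative surcharge: 30% of £26,260 = £7,878
Total penalty: £26,260 + £7,878 = £34,138
Minimum £980: £34,138 meets the minimum, no increase.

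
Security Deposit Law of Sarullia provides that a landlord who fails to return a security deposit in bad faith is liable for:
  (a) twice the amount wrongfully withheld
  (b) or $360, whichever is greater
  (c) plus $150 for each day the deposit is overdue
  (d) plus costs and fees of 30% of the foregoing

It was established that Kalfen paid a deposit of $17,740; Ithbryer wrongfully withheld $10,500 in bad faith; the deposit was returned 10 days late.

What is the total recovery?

Doubled: 2 × $10,500 = $21,000
Minimum $360: $21,000 meets the minimum, no increase.
Late-return penalty: 10 × $150 = $1,500
Damages plus late penalty: $21,000 + $1,500 = $22,500
Costs and fees: 30% of $22,500 = $6,750
Total recovery: $22,500 + $6,750 = $29,250

$29,250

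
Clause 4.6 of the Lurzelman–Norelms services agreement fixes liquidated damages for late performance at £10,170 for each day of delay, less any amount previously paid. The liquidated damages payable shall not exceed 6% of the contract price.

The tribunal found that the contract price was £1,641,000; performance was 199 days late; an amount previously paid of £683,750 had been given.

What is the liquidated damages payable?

£98,460

Per-day damages: 199 × £10,170 = £2,023,830
Less amount previously paid: £2,023,830 − £683,750 = £1,340,080
Cap: 6% of £1,641,000 = £98,460
Cap at £98,460: £1,340,080 exceeds the cap → £98,460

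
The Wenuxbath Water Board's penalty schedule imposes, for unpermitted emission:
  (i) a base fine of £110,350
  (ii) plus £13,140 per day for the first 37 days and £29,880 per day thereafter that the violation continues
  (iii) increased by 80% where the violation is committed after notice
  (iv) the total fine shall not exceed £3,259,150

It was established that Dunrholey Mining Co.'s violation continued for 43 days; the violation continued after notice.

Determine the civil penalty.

Civil penalty: £1,396,458

First 37 days: 37 × £13,140 = £486,180
Remaining days: (43 − 37) × £29,880 = £179,280
Per-day component: £486,180 + £179,280 = £665,460
Base plus per-day: £110,350 + £665,460 = £775,810
Enhancement: 80% of £775,810 = £620,648
Enhanced fine: £775,810 + £620,648 = £1,396,458
Cap at £3,259,150: £1,396,458 is within the cap, no reduction.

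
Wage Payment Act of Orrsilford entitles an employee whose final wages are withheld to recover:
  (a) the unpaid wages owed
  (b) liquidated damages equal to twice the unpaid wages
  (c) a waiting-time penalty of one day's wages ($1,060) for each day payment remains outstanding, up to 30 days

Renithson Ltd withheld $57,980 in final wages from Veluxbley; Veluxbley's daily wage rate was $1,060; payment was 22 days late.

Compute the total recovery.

$197,260

Doubled: 2 × $57,980 = $115,960
Penalty days: min(22, 30) = 22
Waiting-time penalty: 22 × $1,060 = $23,320
Total award: $57,980 + $115,960 + $23,320 = $197,260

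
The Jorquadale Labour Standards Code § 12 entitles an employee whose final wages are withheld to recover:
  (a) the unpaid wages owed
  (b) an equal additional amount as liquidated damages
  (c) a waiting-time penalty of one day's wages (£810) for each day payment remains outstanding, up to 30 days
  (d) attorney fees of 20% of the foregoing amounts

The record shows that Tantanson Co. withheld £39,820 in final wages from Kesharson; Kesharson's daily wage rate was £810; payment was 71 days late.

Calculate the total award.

Total award: £124,728

Liquidated damages (equal amount): £39,820
Penalty days: min(71, 30) = 30
Waiting-time penalty: 30 × £810 = £24,300
Subtotal: £39,820 + £39,820 + £24,300 = £103,940
Attorney fees: 20% of £103,940 = £20,788
Total award: £103,940 + £20,788 = £124,728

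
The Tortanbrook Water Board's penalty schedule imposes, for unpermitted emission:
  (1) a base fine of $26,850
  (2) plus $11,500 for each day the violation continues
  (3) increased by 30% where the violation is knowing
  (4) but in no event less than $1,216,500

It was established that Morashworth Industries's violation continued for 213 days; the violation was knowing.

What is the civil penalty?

Per-day component: 213 × $11,500 = $2,449,500
Base plus per-day: $26,850 + $2,449,500 = $2,476,350
Enhancement: 30% of $2,476,350 = $742,905
Enhanced fine: $2,476,350 + $742,905 = $3,219,255
Minimum $1,216,500: $3,219,255 meets the minimum, no increase.

Civil penalty: $3,219,255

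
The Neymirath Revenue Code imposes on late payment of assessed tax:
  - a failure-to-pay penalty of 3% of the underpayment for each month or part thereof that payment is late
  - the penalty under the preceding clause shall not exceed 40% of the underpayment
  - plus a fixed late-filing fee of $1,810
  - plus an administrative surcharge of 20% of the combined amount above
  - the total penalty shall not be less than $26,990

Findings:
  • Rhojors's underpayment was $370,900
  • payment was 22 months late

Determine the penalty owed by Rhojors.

Accrued rate: 3% × 22 = 66%, capped at 40% → 40%
Failure-to-pay penalty: 40% of $370,900 = $148,360
Penalty before surcharge: $148,360 + $1,810 = $150,170
Administrative surcharge: 20% of $150,170 = $30,034
Total penalty: $150,170 + $30,034 = $180,204
Minimum $26,990: $180,204 meets the minimum, no increase.

$180,204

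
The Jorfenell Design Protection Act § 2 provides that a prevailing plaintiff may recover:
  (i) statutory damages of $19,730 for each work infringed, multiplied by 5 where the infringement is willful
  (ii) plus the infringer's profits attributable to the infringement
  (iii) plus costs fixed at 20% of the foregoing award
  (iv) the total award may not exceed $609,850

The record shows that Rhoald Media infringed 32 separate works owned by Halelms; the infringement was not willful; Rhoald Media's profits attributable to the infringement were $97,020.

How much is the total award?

$609,850

Statutory damages: 32 × $19,730 = $631,360
Infringement not willful: no ×5 enhancement.
Combined award: $631,360 + $97,020 = $728,380
Costs: 20% of $728,380 = $145,676
Award plus costs: $728,380 + $145,676 = $874,056
Cap at $609,850: $874,056 exceeds the cap → $609,850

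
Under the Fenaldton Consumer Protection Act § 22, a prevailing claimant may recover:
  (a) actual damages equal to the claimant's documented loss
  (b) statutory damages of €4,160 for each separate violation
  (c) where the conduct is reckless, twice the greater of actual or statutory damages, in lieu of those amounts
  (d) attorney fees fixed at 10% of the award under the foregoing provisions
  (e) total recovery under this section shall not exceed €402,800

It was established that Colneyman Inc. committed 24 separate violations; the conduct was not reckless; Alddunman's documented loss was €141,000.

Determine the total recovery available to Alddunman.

Statutory damages: 24 × €4,160 = €99,840
Conduct not reckless: the in-lieu enhancement does not apply.
Actual plus statutory damages: €141,000 + €99,840 = €240,840
Attorney fees: 10% of €240,840 = €24,084
Total before cap: €240,840 + €24,084 = €264,924
Cap at €402,800: €264,924 is within the cap, no reduction.

€264,924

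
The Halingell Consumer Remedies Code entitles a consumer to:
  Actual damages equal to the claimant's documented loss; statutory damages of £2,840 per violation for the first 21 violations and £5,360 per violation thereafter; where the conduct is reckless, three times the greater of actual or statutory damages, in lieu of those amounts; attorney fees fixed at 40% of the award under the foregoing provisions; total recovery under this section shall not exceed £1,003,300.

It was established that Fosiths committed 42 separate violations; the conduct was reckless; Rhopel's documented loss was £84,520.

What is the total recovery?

First 21 violations: 21 × £2,840 = £59,640
Remaining violations: (42 − 21) × £5,360 = £112,560
Statutory damages: £59,640 + £112,560 = £172,200
Greater of actual damages (£84,520) or statutory damages (£172,200): £172,200
Trebled: 3 × £172,200 = £516,600
Attorney fees: 40% of £516,600 = £206,640
Total before cap: £516,600 + £206,640 = £723,240
Cap at £1,003,300: £723,240 is within the cap, no reduction.

£723,240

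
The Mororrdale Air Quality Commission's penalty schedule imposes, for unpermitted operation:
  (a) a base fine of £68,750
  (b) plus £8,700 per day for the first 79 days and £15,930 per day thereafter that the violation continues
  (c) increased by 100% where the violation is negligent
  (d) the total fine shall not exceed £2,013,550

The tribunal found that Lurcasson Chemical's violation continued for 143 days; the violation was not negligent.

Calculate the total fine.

First 79 days: 79 × £8,700 = £687,300
Remaining days: (143 − 79) × £15,930 = £1,019,520
Per-day component: £687,300 + £1,019,520 = £1,706,820
Base plus per-day: £68,750 + £1,706,820 = £1,775,570
The violation was not negligent: no 100% increase.
Cap at £2,013,550: £1,775,570 is within the cap, no reduction.

£1,775,570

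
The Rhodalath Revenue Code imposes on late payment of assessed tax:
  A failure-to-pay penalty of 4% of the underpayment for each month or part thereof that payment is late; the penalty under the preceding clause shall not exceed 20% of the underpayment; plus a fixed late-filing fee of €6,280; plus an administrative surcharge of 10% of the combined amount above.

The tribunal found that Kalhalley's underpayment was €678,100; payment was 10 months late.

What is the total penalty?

Accrued rate: 4% × 10 = 40%, capped at 20% → 20%
Failure-to-pay penalty: 20% of €678,100 = €135,620
Penalty before surcharge: €135,620 + €6,280 = €141,900
Administrative surcharge: 10% of €141,900 = €14,190
Total penalty: €141,900 + €14,190 = €156,090

€156,090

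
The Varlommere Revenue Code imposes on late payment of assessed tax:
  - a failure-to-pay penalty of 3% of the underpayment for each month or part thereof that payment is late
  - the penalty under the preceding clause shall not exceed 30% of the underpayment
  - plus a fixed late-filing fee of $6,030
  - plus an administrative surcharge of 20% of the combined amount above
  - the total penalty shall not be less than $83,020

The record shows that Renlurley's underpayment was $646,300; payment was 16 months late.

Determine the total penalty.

Accrued rate: 3% × 16 = 48%, capped at 30% → 30%
Failure-to-pay penalty: 30% of $646,300 = $193,890
Penalty before surcharge: $193,890 + $6,030 = $199,920
Administrative surcharge: 20% of $199,920 = $39,984
Total penalty: $199,920 + $39,984 = $239,904
Minimum $83,020: $239,904 meets the minimum, no increase.

$239,904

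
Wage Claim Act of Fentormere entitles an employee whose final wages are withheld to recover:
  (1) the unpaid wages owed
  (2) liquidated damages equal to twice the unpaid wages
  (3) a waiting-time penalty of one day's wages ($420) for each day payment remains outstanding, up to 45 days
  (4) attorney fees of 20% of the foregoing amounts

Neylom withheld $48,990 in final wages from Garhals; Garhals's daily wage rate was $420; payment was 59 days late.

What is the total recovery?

$199,044

Doubled: 2 × $48,990 = $97,980
Penalty days: min(59, 45) = 45
Waiting-time penalty: 45 × $420 = $18,900
Subtotal: $48,990 + $97,980 + $18,900 = $165,870
Attorney fees: 20% of $165,870 = $33,174
Total award: $165,870 + $33,174 = $199,044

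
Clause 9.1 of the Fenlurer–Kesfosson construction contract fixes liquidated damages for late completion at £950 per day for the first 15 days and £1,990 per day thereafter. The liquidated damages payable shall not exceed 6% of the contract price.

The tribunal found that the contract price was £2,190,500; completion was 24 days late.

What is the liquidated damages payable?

First 15 days: 15 × £950 = £14,250
Remaining days: (24 − 15) × £1,990 = £17,910
Accrued per-day damages: £14,250 + £17,910 = £32,160
Cap: 6% of £2,190,500 = £131,430
Cap at £131,430: £32,160 is within the cap, no reduction.

£32,160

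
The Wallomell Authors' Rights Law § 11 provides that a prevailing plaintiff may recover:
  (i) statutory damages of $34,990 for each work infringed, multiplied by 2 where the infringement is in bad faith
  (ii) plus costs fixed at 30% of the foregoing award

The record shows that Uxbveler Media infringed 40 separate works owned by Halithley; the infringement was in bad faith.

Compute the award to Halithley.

$3,638,960

Statutory damages: 40 × $34,990 = $1,399,600
Doubled: 2 × $1,399,600 = $2,799,200
Costs: 30% of $2,799,200 = $839,760
Award plus costs: $2,799,200 + $839,760 = $3,638,960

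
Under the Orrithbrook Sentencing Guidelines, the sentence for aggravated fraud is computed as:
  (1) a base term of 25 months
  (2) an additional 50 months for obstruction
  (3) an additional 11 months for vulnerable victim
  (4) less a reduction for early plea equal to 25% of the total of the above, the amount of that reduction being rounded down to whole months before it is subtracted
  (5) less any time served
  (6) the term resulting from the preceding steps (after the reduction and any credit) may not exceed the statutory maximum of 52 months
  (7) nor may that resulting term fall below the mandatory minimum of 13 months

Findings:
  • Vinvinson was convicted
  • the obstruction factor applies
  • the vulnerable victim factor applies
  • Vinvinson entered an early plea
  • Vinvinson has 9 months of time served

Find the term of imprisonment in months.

Obstruction enhancement: +50 months
Vulnerable victim enhancement: +11 months
Adjusted term: 25 months + 50 months + 11 months = 86 months
Early plea reduction: 25% of 86 months = 21 months (rounded down)
After reduction: 86 − 21 = 65 months
Less time served: 65 months − 9 months = 56 months
Cap at 52 months: 56 months exceeds the cap → 52 months
Minimum 13 months: 52 months meets the minimum, no increase.

52 months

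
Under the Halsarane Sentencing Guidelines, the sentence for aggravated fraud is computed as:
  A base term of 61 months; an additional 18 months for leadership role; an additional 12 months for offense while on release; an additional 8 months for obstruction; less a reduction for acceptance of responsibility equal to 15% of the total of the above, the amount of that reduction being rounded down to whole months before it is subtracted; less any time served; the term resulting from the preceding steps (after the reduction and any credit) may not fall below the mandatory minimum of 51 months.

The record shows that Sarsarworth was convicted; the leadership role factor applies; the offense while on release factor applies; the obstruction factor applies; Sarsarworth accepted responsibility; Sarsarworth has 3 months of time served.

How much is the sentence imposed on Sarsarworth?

82 months

Leadership role enhancement: +18 months
Offense while on release enhancement: +12 months
Obstruction enhancement: +8 months
Adjusted term: 61 months + 18 months + 12 months + 8 months = 99 months
Acceptance of responsibility reduction: 15% of 99 months = 14 months (rounded down)
After reduction: 99 − 14 = 85 months
Less time served: 85 months − 3 months = 82 months
Minimum 51 months: 82 months meets the minimum, no increase.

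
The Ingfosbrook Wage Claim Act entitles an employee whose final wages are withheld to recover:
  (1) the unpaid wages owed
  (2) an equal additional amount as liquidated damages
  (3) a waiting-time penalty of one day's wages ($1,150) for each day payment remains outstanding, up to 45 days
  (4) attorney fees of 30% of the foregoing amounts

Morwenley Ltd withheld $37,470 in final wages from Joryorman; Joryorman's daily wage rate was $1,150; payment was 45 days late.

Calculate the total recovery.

$164,697

Liquidated damages (equal amount): $37,470
Penalty days: min(45, 45) = 45
Waiting-time penalty: 45 × $1,150 = $51,750
Subtotal: $37,470 + $37,470 + $51,750 = $126,690
Attorney fees: 30% of $126,690 = $38,007
Total award: $126,690 + $38,007 = $164,697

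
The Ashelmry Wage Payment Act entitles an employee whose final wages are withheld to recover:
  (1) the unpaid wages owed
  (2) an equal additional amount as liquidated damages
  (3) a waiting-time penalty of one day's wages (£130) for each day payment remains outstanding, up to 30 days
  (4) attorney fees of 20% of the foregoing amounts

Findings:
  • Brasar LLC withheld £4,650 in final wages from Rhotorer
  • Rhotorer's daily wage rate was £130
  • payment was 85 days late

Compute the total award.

Liquidated damages (equal amount): £4,650
Penalty days: min(85, 30) = 30
Waiting-time penalty: 30 × £130 = £3,900
Subtotal: £4,650 + £4,650 + £3,900 = £13,200
Attorney fees: 20% of £13,200 = £2,640
Total award: £13,200 + £2,640 = £15,840

£15,840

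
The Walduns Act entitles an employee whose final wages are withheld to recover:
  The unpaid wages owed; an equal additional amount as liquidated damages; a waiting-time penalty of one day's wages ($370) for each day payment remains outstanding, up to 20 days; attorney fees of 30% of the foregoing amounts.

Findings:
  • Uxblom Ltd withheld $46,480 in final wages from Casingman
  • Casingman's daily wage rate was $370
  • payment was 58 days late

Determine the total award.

Total award: $130,468

Liquidated damages (equal amount): $46,480
Penalty days: min(58, 20) = 20
Waiting-time penalty: 20 × $370 = $7,400
Subtotal: $46,480 + $46,480 + $7,400 = $100,360
Attorney fees: 30% of $100,360 = $30,108
Total award: $100,360 + $30,108 = $130,468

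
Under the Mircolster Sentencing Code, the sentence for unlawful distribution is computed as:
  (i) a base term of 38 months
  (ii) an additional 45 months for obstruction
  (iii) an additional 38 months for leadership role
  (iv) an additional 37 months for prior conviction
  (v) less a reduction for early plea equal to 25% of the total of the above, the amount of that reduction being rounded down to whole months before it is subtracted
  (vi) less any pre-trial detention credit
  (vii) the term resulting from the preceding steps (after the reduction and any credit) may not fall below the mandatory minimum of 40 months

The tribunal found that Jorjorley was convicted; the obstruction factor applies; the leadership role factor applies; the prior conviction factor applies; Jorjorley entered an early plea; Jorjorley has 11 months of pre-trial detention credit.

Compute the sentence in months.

Obstruction enhancement: +45 months
Leadership role enhancement: +38 months
Prior conviction enhancement: +37 months
Adjusted term: 38 months + 45 months + 38 months + 37 months = 158 months
Early plea reduction: 25% of 158 months = 39 months (rounded down)
After reduction: 158 − 39 = 119 months
Less pre-trial detention credit: 119 months − 11 months = 108 months
Minimum 40 months: 108 months meets the minimum, no increase.

108 months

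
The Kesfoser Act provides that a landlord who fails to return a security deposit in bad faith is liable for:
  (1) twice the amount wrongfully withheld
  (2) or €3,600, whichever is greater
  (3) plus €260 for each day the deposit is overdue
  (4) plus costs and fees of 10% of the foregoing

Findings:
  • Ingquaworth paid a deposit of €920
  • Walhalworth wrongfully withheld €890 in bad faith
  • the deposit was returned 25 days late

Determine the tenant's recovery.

Recovery: €11,110

Doubled: 2 × €890 = €1,780
Minimum €3,600: €1,780 is below the minimum → €3,600
Late-return penalty: 25 × €260 = €6,500
Damages plus late penalty: €3,600 + €6,500 = €10,100
Costs and fees: 10% of €10,100 = €1,010
Total recovery: €10,100 + €1,010 = €11,110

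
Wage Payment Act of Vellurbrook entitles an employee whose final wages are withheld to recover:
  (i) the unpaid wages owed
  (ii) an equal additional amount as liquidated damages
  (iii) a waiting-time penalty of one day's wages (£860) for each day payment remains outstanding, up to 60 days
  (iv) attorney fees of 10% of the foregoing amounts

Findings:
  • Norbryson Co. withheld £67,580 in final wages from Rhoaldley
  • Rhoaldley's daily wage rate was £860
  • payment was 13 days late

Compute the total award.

Liquidated damages (equal amount): £67,580
Penalty days: min(13, 60) = 13
Waiting-time penalty: 13 × £860 = £11,180
Subtotal: £67,580 + £67,580 + £11,180 = £146,340
Attorney fees: 10% of £146,340 = £14,634
Total award: £146,340 + £14,634 = £160,974

£160,974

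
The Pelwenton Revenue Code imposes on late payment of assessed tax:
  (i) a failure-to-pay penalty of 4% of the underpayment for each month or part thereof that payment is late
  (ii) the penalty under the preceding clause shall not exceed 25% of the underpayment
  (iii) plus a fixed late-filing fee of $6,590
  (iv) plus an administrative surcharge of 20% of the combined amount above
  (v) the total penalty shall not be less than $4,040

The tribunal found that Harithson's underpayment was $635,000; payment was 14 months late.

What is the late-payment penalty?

Accrued rate: 4% × 14 = 56%, capped at 25% → 25%
Failure-to-pay penalty: 25% of $635,000 = $158,750
Penalty before surcharge: $158,750 + $6,590 = $165,340
Administrative surcharge: 20% of $165,340 = $33,068
Total penalty: $165,340 + $33,068 = $198,408
Minimum $4,040: $198,408 meets the minimum, no increase.

$198,408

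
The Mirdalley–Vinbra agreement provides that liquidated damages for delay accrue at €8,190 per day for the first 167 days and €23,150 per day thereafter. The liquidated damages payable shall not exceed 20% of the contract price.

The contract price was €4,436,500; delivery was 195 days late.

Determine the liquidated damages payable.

€887,300

First 167 days: 167 × €8,190 = €1,367,730
Remaining days: (195 − 167) × €23,150 = €648,200
Accrued per-day damages: €1,367,730 + €648,200 = €2,015,930
Cap: 20% of €4,436,500 = €887,300
Cap at €887,300: €2,015,930 exceeds the cap → €887,300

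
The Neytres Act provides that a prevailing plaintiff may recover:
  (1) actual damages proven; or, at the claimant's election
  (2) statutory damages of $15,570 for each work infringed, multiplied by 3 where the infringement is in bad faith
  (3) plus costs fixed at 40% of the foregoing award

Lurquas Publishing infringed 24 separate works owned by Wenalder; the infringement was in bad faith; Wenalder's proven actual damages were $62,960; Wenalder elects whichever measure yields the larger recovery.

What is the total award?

Statutory damages: 24 × $15,570 = $373,680
Trebled: 3 × $373,680 = $1,121,040
Greater of actual damages ($62,960) or enhanced statutory damages ($1,121,040): $1,121,040
Costs: 40% of $1,121,040 = $448,416
Award plus costs: $1,121,040 + $448,416 = $1,569,456

$1,569,456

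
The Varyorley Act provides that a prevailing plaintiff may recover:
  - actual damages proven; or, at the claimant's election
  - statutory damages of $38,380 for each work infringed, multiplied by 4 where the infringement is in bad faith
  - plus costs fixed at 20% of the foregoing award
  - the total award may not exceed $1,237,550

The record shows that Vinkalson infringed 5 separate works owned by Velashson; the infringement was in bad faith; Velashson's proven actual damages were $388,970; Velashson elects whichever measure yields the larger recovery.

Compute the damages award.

Statutory damages: 5 × $38,380 = $191,900
Multiplied by 4: 4 × $191,900 = $767,600
Greater of actual damages ($388,970) or enhanced statutory damages ($767,600): $767,600
Costs: 20% of $767,600 = $153,520
Award plus costs: $767,600 + $153,520 = $921,120
Cap at $1,237,550: $921,120 is within the cap, no reduction.

$921,120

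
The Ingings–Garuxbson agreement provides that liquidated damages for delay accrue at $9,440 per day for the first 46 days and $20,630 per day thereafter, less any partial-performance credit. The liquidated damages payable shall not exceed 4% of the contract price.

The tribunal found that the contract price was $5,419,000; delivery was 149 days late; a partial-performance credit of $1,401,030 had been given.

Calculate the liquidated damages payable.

$216,760

First 46 days: 46 × $9,440 = $434,240
Remaining days: (149 − 46) × $20,630 = $2,124,890
Accrued per-day damages: $434,240 + $2,124,890 = $2,559,130
Less partial-performance credit: $2,559,130 − $1,401,030 = $1,158,100
Cap: 4% of $5,419,000 = $216,760
Cap at $216,760: $1,158,100 exceeds the cap → $216,760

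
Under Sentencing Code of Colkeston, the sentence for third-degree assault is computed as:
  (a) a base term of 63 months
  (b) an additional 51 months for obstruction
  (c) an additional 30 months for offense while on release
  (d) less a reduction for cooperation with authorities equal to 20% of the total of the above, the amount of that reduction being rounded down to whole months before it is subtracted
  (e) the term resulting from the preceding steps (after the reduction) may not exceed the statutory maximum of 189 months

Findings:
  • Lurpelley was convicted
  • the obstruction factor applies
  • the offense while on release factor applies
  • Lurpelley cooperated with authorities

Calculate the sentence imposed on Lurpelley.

116 months

Obstruction enhancement: +51 months
Offense while on release enhancement: +30 months
Adjusted term: 63 months + 51 months + 30 months = 144 months
Cooperation with authorities reduction: 20% of 144 months = 28 months (rounded down)
After reduction: 144 − 28 = 116 months
Cap at 189 months: 116 months is within the cap, no reduction.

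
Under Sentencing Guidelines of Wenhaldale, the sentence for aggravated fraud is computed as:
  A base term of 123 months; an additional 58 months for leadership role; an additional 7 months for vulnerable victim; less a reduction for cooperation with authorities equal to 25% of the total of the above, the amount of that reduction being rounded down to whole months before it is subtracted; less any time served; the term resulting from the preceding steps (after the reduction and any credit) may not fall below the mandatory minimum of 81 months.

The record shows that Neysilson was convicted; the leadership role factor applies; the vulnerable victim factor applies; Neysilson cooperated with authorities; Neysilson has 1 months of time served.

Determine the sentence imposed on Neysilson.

Leadership role enhancement: +58 months
Vulnerable victim enhancement: +7 months
Adjusted term: 123 months + 58 months + 7 months = 188 months
Cooperation with authorities reduction: 25% of 188 months = 47 months (rounded down)
After reduction: 188 − 47 = 141 months
Less time served: 141 months − 1 months = 140 months
Minimum 81 months: 140 months meets the minimum, no increase.

140 months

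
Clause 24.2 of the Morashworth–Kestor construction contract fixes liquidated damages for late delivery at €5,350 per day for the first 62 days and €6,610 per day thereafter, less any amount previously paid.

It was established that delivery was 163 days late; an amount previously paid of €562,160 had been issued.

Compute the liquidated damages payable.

€437,150

First 62 days: 62 × €5,350 = €331,700
Remaining days: (163 − 62) × €6,610 = €667,610
Accrued per-day damages: €331,700 + €667,610 = €999,310
Less amount previously paid: €999,310 − €562,160 = €437,150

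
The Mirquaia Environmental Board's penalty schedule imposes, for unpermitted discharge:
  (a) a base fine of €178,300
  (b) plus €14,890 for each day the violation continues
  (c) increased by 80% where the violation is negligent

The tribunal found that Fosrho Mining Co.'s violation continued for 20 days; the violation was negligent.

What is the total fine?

€856,980

Per-day component: 20 × €14,890 = €297,800
Base plus per-day: €178,300 + €297,800 = €476,100
Enhancement: 80% of €476,100 = €380,880
Enhanced fine: €476,100 + €380,880 = €856,980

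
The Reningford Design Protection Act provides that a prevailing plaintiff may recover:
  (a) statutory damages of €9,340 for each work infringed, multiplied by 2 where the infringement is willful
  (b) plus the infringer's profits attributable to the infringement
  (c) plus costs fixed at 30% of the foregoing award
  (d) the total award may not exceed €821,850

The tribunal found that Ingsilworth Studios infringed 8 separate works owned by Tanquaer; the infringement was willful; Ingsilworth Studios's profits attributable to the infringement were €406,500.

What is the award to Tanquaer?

€722,722

Statutory damages: 8 × €9,340 = €74,720
Doubled: 2 × €74,720 = €149,440
Combined award: €149,440 + €406,500 = €555,940
Costs: 30% of €555,940 = €166,782
Award plus costs: €555,940 + €166,782 = €722,722
Cap at €821,850: €722,722 is within the cap, no reduction.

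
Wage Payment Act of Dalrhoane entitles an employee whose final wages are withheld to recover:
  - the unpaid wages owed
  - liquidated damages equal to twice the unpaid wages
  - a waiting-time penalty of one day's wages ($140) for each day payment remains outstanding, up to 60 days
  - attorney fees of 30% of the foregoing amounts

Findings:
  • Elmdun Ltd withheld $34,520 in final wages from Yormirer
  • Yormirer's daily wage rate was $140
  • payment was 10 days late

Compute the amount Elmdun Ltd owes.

Doubled: 2 × $34,520 = $69,040
Penalty days: min(10, 60) = 10
Waiting-time penalty: 10 × $140 = $1,400
Subtotal: $34,520 + $69,040 + $1,400 = $104,960
Attorney fees: 30% of $104,960 = $31,488
Total award: $104,960 + $31,488 = $136,448

$136,448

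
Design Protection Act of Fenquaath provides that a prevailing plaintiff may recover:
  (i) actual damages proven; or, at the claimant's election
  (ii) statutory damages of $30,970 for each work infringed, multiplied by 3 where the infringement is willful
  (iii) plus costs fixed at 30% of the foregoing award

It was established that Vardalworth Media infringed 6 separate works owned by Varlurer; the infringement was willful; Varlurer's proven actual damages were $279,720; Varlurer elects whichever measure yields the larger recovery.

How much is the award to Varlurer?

Statutory damages: 6 × $30,970 = $185,820
Trebled: 3 × $185,820 = $557,460
Greater of actual damages ($279,720) or enhanced statutory damages ($557,460): $557,460
Costs: 30% of $557,460 = $167,238
Award plus costs: $557,460 + $167,238 = $724,698

$724,698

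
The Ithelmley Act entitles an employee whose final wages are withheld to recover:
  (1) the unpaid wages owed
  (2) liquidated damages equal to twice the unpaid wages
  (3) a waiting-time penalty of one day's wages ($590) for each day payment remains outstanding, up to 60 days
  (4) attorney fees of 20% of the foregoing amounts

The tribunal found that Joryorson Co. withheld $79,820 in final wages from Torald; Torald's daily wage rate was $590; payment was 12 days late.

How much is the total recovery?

Total award: $295,848

Doubled: 2 × $79,820 = $159,640
Penalty days: min(12, 60) = 12
Waiting-time penalty: 12 × $590 = $7,080
Subtotal: $79,820 + $159,640 + $7,080 = $246,540
Attorney fees: 20% of $246,540 = $49,308
Total award: $246,540 + $49,308 = $295,848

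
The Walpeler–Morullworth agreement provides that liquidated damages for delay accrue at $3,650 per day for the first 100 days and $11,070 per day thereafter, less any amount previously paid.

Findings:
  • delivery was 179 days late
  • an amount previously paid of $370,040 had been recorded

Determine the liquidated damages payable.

First 100 days: 100 × $3,650 = $365,000
Remaining days: (179 − 100) × $11,070 = $874,530
Accrued per-day damages: $365,000 + $874,530 = $1,239,530
Less amount previously paid: $1,239,530 − $370,040 = $869,490

$869,490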